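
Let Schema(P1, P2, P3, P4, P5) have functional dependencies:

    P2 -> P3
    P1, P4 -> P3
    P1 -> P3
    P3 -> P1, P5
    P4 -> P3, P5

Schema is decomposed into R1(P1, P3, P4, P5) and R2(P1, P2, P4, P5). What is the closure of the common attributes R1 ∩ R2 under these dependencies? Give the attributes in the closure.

R1 ∩ R2 = {P1, P4, P5}.
P1, P4 → P3 applies, adding P3
Closure: {P1, P3, P4, P5}.

P1, P3, P4, P5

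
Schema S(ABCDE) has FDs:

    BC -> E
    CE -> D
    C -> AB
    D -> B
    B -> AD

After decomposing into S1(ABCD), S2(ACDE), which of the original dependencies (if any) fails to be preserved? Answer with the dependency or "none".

BC → E: restricted closure across fragments reaches E.
CE → D lies within S2.
C → AB lies within S1.
D → B lies within S1.
B → AD lies within S1.
Every dependency is enforceable on the fragments, so the decomposition is dependency-preserving.

none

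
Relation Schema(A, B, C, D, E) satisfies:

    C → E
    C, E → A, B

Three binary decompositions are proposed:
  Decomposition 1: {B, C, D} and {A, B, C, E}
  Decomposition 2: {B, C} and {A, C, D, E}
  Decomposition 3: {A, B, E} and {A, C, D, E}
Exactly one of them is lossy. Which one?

Decomposition 3

Decomposition 1: common = {B, C}, closure = {A, B, C, E} → lossless.
Decomposition 2: common = {C}, closure = {A, B, C, E} → lossless.
Decomposition 3: common = {A, E}, closure = {A, E} → lossy.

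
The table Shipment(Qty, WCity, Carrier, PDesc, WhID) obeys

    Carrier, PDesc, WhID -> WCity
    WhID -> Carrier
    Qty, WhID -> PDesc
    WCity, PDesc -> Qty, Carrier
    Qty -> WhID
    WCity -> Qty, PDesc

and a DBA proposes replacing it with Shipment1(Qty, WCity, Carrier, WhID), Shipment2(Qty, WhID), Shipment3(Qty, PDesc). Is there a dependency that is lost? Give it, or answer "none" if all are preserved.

Check Carrier, PDesc, WhID → WCity: no single fragment contains all of {WCity, Carrier, PDesc, WhID}, and the restricted closure of {Carrier, PDesc, WhID} across the fragments never reaches {WCity}.
WhID → Carrier is preserved.
Qty, WhID → PDesc is preserved.
WCity, PDesc → Qty, Carrier is preserved.
Qty → WhID is preserved.
WCity → Qty, PDesc is preserved.

Carrier, PDesc, WhID -> WCity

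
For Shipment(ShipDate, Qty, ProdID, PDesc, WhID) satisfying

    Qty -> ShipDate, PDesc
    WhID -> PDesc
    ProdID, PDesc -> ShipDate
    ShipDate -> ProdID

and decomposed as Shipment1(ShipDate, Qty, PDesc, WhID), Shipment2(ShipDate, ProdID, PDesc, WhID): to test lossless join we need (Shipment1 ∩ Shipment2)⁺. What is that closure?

Shipment1 ∩ Shipment2 = {ShipDate, PDesc, WhID}.
ShipDate → ProdID applies, adding ProdID
Closure: {ShipDate, ProdID, PDesc, WhID}.

ShipDate, ProdID, PDesc, WhID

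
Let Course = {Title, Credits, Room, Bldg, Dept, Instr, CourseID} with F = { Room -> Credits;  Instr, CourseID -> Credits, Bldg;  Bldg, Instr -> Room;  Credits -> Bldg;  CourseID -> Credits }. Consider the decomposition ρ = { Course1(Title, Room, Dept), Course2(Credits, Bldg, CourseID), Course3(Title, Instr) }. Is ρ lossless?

Chase test. Columns are Title, Credits, Room, Bldg, Dept, Instr, CourseID; row i has aⱼ where attribute j ∈ Coursei, else bᵢⱼ.
Initial tableau (one row per fragment):
  row 1: a1 b12 a3 b14 a5 b16 b17
  row 2: b21 a2 b23 a4 b25 b26 a7
  row 3: a1 b32 b33 b34 b35 a6 b37
No row becomes fully distinguished — the join is lossy.

No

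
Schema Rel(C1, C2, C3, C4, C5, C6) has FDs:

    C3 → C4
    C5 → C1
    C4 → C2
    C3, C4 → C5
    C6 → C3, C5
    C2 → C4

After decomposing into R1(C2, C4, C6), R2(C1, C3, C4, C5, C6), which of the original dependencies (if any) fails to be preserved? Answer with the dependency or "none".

none

C3 → C4 lies within R2.
C5 → C1 lies within R2.
C4 → C2 lies within R1.
C3, C4 → C5 lies within R2.
C6 → C3, C5 lies within R2.
C2 → C4 lies within R1.
Every dependency is enforceable on the fragments, so the decomposition is dependency-preserving.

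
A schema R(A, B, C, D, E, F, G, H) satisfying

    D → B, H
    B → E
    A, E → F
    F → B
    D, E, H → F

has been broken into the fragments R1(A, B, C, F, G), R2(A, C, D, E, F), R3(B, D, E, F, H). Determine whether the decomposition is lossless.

No

Chase test. Columns are A, B, C, D, E, F, G, H; row i has aⱼ where attribute j ∈ Ri, else bᵢⱼ.
Initial tableau (one row per fragment):
  row 1: a1 a2 a3 b14 b15 a6 a7 b18
  row 2: a1 b22 a3 a4 a5 a6 b27 b28
  row 3: b31 a2 b33 a4 a5 a6 b37 a8
Rows 2 and 3 agree on D; apply D→B, H and equate their B, H entries.
Rows 1 and 2 agree on B; apply B→E and equate their E entries.
No row becomes fully distinguished — the join is lossy.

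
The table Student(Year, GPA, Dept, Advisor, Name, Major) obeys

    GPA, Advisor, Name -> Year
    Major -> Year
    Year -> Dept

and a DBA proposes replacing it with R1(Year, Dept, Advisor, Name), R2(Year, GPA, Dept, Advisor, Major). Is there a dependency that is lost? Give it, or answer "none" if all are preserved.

Check GPA, Advisor, Name → Year: no single fragment contains all of {Year, GPA, Advisor, Name}, and the restricted closure of {GPA, Advisor, Name} across the fragments never reaches {Year}.
Major → Year is preserved.
Year → Dept is preserved.

GPA, Advisor, Name -> Year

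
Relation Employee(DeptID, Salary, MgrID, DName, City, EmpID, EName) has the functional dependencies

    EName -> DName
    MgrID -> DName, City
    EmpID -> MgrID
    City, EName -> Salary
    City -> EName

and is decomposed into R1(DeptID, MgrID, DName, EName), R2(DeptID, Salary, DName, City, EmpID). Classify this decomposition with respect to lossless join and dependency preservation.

Lossless test: (DeptID, DName)⁺ = {DeptID, DName}, which is a superkey of neither fragment — lossy.
Dependency preservation: the restricted closure of {MgrID} across the fragments never reaches {DName, City}, so MgrID → DName, City cannot be enforced without a join — not preserved.

lossy and not dependency-preserving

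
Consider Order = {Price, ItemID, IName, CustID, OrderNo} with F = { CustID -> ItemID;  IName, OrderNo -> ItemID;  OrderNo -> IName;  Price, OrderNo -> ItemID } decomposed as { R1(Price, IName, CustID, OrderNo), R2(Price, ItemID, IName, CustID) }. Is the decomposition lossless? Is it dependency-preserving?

Lossless test: (Price, IName, CustID)⁺ = {Price, ItemID, IName, CustID}, which contains all of one fragment — lossless.
Dependency preservation: the restricted closure of {IName, OrderNo} across the fragments never reaches {ItemID}, so IName, OrderNo → ItemID cannot be enforced without a join — not preserved.

lossless but not dependency-preserving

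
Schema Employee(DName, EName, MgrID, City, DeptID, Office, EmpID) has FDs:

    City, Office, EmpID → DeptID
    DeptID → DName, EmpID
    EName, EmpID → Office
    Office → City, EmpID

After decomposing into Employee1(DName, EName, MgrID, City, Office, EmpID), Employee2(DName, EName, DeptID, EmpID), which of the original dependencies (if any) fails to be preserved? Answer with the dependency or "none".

Check City, Office, EmpID → DeptID: no single fragment contains all of {City, DeptID, Office, EmpID}, and the restricted closure of {City, Office, EmpID} across the fragments never reaches {DeptID}.
DeptID → DName, EmpID is preserved.
EName, EmpID → Office is preserved.
Office → City, EmpID is preserved.

City, Office, EmpID → DeptID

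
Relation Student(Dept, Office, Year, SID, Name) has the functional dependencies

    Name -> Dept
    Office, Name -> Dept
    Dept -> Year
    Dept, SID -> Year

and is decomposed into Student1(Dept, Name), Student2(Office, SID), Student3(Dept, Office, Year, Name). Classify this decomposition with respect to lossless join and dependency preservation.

Lossless test (chase): Rows 1 and 3 agree on Dept; apply Dept→Year and equate their Year entries. No row becomes fully distinguished — the join is lossy.
Dependency preservation: Dept, SID → Year is not contained in any single fragment, but the restricted closure of its left-hand side across the fragments still reaches the right-hand side; the remaining FDs each lie inside some fragment. All dependencies are preserved.

lossy but dependency-preserving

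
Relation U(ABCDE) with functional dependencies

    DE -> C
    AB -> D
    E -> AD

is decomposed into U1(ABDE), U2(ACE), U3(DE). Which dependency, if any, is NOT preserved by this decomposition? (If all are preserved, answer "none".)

DE → C: restricted closure across fragments reaches C.
AB → D lies within U1.
E → AD lies within U1.
Every dependency is enforceable on the fragments, so the decomposition is dependency-preserving.

none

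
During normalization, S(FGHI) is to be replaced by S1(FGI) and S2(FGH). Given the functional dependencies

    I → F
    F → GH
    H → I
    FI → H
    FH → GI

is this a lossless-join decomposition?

Yes

Common attributes: S1 ∩ S2 = {FG}.
Closure of {FG}: F → GH applies, adding H; H → I applies, adding I. So (FG)⁺ = {FGHI}.
This closure contains every attribute of S1, so S1 ∩ S2 → S1. The join is lossless.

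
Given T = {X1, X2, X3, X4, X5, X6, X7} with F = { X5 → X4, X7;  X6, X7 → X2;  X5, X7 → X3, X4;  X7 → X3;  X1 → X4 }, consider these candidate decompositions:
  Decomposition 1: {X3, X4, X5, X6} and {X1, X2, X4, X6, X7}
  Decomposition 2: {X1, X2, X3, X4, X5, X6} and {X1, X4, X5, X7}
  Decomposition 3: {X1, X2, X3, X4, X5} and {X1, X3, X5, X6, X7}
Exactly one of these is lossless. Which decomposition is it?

Decomposition 1: common = {X4, X6}, closure = {X4, X6} → lossy.
Decomposition 2: common = {X1, X4, X5}, closure = {X1, X3, X4, X5, X7} → lossless.
Decomposition 3: common = {X1, X3, X5}, closure = {X1, X3, X4, X5, X7} → lossy.

Decomposition 2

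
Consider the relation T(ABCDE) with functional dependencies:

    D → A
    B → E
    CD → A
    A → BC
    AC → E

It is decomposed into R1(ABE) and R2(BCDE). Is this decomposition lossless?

Common attributes: R1 ∩ R2 = {BE}.
No dependency enlarges {BE}, so (BE)⁺ = {BE}.
The closure contains neither all of R1 = {ABE} nor all of R2 = {BCDE}, so the common attributes are not a superkey of either fragment. The join is lossy.

No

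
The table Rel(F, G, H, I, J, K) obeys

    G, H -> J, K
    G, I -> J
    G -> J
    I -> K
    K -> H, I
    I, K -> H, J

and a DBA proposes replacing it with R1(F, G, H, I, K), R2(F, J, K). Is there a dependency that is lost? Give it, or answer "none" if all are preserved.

Check G → J: no single fragment contains all of {G, J}, and the restricted closure of {G} across the fragments never reaches {J}.
G, H → J, K is preserved.
G, I → J is preserved.
I → K is preserved.
K → H, I is preserved.
I, K → H, J is preserved.

G -> J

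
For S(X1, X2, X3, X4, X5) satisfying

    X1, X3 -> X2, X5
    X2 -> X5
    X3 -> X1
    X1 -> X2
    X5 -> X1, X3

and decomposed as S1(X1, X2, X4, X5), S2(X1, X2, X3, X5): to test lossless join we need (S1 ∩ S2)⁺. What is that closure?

X1, X2, X3, X5

S1 ∩ S2 = {X1, X2, X5}.
X5 → X1, X3 applies, adding X3
Closure: {X1, X2, X3, X5}.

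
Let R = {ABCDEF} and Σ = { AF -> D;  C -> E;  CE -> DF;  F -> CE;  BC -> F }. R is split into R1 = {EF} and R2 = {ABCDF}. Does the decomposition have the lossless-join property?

Yes

Common attributes: R1 ∩ R2 = {F}.
Closure of {F}: F → CE applies, adding CE; CE → DF applies, adding D. So (F)⁺ = {CDEF}.
This closure contains every attribute of R1, so R1 ∩ R2 → R1. The join is lossless.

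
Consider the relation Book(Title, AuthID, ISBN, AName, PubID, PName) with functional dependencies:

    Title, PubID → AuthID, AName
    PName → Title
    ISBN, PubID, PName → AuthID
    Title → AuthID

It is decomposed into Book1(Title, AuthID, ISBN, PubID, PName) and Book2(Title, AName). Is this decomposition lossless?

Common attributes: Book1 ∩ Book2 = {Title}.
Closure of {Title}: Title → AuthID applies, adding AuthID. So (Title)⁺ = {Title, AuthID}.
The closure contains neither all of Book1 = {Title, AuthID, ISBN, PubID, PName} nor all of Book2 = {Title, AName}, so the common attributes are not a superkey of either fragment. The join is lossy.

No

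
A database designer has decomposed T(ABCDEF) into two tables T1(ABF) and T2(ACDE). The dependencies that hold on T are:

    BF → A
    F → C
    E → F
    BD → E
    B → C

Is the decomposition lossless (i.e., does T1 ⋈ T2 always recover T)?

Common attributes: T1 ∩ T2 = {A}.
No dependency enlarges {A}, so (A)⁺ = {A}.
The closure contains neither all of T1 = {ABF} nor all of T2 = {ACDE}, so the common attributes are not a superkey of either fragment. The join is lossy.

No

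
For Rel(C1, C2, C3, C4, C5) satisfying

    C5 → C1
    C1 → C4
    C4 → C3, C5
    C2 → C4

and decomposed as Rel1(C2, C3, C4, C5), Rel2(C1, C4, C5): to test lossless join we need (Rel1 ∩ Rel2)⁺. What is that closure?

Rel1 ∩ Rel2 = {C4, C5}.
C5 → C1 applies, adding C1
C4 → C3, C5 applies, adding C3
Closure: {C1, C3, C4, C5}.

C1, C3, C4, C5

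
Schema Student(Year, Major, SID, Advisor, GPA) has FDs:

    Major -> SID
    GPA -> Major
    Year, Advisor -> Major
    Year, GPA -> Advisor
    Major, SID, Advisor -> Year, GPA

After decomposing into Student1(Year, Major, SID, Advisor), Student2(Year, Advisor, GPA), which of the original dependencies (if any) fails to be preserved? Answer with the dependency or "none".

GPA -> Major

Check GPA → Major: no single fragment contains all of {Major, GPA}, and the restricted closure of {GPA} across the fragments never reaches {Major}.
Major → SID is preserved.
Year, Advisor → Major is preserved.
Year, GPA → Advisor is preserved.
Major, SID, Advisor → Year, GPA is preserved.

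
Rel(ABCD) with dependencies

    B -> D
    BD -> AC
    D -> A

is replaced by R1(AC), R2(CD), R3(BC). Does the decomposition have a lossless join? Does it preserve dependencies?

Lossless test (chase): applying each FD to every pair of rows produces no changes in the tableau, so no row becomes fully distinguished — the join is lossy.
Dependency preservation: the restricted closure of {B} across the fragments never reaches {D}, so B → D cannot be enforced without a join — not preserved.

lossy and not dependency-preserving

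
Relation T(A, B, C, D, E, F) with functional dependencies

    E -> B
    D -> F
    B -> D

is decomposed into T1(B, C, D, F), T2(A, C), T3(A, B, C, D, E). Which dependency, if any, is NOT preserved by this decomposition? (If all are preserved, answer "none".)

E → B lies within T3.
D → F lies within T1.
B → D lies within T1.
Every dependency is enforceable on the fragments, so the decomposition is dependency-preserving.

none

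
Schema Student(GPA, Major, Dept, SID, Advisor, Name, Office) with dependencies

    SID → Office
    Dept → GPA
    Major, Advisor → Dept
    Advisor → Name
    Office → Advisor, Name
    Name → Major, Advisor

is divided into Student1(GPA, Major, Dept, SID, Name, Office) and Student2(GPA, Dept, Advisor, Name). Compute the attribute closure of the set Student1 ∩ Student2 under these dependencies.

Student1 ∩ Student2 = {GPA, Dept, Name}.
Name → Major, Advisor applies, adding Major, Advisor
Closure: {GPA, Major, Dept, Advisor, Name}.

GPA, Major, Dept, Advisor, Name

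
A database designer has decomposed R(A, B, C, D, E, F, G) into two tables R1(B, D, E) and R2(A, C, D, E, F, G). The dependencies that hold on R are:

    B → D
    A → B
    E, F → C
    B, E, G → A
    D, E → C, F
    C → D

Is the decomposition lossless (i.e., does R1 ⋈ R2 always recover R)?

No

Common attributes: R1 ∩ R2 = {D, E}.
Closure of {D, E}: D, E → C, F applies, adding C, F. So (D, E)⁺ = {C, D, E, F}.
The closure contains neither all of R1 = {B, D, E} nor all of R2 = {A, C, D, E, F, G}, so the common attributes are not a superkey of either fragment. The join is lossy.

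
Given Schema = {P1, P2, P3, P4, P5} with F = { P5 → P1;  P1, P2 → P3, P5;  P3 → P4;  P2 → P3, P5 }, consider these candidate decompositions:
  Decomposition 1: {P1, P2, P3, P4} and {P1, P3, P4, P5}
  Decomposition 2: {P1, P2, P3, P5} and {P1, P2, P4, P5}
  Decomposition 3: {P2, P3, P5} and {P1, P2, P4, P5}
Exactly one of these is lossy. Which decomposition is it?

Decomposition 1

Decomposition 1: common = {P1, P3, P4}, closure = {P1, P3, P4} → lossy.
Decomposition 2: common = {P1, P2, P5}, closure = {P1, P2, P3, P4, P5} → lossless.
Decomposition 3: common = {P2, P5}, closure = {P1, P2, P3, P4, P5} → lossless.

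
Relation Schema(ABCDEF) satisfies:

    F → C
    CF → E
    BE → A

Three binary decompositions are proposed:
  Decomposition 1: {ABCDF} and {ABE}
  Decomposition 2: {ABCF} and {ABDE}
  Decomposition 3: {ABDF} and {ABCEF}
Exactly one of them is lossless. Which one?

Decomposition 3

Decomposition 1: common = {AB}, closure = {AB} → lossy.
Decomposition 2: common = {AB}, closure = {AB} → lossy.
Decomposition 3: common = {ABF}, closure = {ABCEF} → lossless.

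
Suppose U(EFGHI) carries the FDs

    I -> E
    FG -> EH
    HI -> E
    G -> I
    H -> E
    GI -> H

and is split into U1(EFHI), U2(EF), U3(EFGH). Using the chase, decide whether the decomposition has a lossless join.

Chase test. Columns are EFGHI; row i has aⱼ where attribute j ∈ Ui, else bᵢⱼ.
Initial tableau (one row per fragment):
  row 1: a1 a2 b13 a4 a5
  row 2: a1 a2 b23 b24 b25
  row 3: a1 a2 a3 a4 b35
No row becomes fully distinguished — the join is lossy.

No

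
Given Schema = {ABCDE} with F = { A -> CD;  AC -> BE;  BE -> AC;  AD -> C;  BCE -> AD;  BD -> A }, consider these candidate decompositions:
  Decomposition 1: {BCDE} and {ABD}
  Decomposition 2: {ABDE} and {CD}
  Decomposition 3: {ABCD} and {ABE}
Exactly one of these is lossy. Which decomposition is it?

Decomposition 2

Decomposition 1: common = {BD}, closure = {ABCDE} → lossless.
Decomposition 2: common = {D}, closure = {D} → lossy.
Decomposition 3: common = {AB}, closure = {ABCDE} → lossless.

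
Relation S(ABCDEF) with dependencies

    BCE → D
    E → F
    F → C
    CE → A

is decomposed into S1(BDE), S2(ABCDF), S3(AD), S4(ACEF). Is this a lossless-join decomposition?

Chase test. Columns are ABCDEF; row i has aⱼ where attribute j ∈ Si, else bᵢⱼ.
Initial tableau (one row per fragment):
  row 1: b11 a2 b13 a4 a5 b16
  row 2: a1 a2 a3 a4 b25 a6
  row 3: a1 b32 b33 a4 b35 b36
  row 4: a1 b42 a3 b44 a5 a6
Rows 1 and 4 agree on E; apply E→F and equate their F entries.
Rows 1 and 2 agree on F; apply F→C and equate their C entries.
Rows 1 and 4 agree on CE; apply CE→A and equate their A entries.
Row 1 is now all distinguished symbols — the join is lossless.

Yes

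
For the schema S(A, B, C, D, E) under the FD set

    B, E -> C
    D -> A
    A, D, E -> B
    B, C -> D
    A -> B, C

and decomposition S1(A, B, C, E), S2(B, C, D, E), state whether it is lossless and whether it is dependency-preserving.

Lossless test: (B, C, E)⁺ = {A, B, C, D, E}, which contains all of one fragment — lossless.
Dependency preservation: D → A; A, D, E → B are not contained in any single fragment, but the restricted closure of each left-hand side across the fragments still reaches the right-hand side; the remaining FDs each lie inside some fragment. All dependencies are preserved.

lossless and dependency-preserving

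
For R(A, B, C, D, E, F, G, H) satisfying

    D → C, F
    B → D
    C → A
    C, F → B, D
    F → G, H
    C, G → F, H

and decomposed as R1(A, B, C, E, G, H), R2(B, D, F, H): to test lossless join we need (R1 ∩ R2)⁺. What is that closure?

A, B, C, D, F, G, H

R1 ∩ R2 = {B, H}.
B → D applies, adding D
D → C, F applies, adding C, F
C → A applies, adding A
F → G, H applies, adding G
Closure: {A, B, C, D, F, G, H}.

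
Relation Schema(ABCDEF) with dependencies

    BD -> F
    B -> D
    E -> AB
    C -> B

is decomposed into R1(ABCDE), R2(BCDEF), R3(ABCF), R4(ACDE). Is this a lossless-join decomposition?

Chase test. Columns are ABCDEF; row i has aⱼ where attribute j ∈ Ri, else bᵢⱼ.
Initial tableau (one row per fragment):
  row 1: a1 a2 a3 a4 a5 b16
  row 2: b21 a2 a3 a4 a5 a6
  row 3: a1 a2 a3 b34 b35 a6
  row 4: a1 b42 a3 a4 a5 b46
Rows 1 and 2 agree on BD; apply BD→F and equate their F entries.
Rows 1 and 3 agree on B; apply B→D and equate their D entries.
Rows 1 and 2 agree on E; apply E→AB and equate their AB entries.
Rows 1 and 4 agree on E; apply E→AB and equate their AB entries.
Rows 1 and 4 agree on BD; apply BD→F and equate their F entries.
Row 1 is now all distinguished symbols — the join is lossless.

Yes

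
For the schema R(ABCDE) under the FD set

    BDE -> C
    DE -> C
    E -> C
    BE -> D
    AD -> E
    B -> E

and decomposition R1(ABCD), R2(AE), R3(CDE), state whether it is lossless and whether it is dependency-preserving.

lossy and not dependency-preserving

Lossless test (chase): Rows 2 and 3 agree on E; apply E→C and equate their C entries. No row becomes fully distinguished — the join is lossy.
Dependency preservation: the restricted closure of {AD} across the fragments never reaches {E}, so AD → E cannot be enforced without a join — not preserved.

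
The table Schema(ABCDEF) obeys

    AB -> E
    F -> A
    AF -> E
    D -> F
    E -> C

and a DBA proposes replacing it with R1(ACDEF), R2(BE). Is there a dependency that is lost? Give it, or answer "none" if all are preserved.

Check AB → E: no single fragment contains all of {ABE}, and the restricted closure of {AB} across the fragments never reaches {E}.
F → A is preserved.
AF → E is preserved.
D → F is preserved.
E → C is preserved.

AB -> E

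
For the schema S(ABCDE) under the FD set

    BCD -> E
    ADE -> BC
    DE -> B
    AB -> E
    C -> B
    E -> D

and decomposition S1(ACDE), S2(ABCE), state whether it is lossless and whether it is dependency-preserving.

lossless and dependency-preserving

Lossless test: (ACE)⁺ = {ABCDE}, which contains all of one fragment — lossless.
Dependency preservation: BCD → E; ADE → BC; DE → B are not contained in any single fragment, but the restricted closure of each left-hand side across the fragments still reaches the right-hand side; the remaining FDs each lie inside some fragment. All dependencies are preserved.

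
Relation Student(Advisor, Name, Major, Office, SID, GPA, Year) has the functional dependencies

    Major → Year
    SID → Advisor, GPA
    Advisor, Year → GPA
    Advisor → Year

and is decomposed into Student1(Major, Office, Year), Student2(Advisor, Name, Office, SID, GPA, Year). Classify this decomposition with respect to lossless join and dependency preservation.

lossy but dependency-preserving

Lossless test: (Office, Year)⁺ = {Office, Year}, which is a superkey of neither fragment — lossy.
Dependency preservation: every FD's attributes lie within a single fragment, so each can be enforced locally — preserved.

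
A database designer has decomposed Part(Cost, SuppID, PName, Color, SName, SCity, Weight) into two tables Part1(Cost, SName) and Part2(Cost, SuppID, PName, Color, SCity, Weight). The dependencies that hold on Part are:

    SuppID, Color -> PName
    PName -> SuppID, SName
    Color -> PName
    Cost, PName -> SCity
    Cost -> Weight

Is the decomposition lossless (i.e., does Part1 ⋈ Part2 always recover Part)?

Common attributes: Part1 ∩ Part2 = {Cost}.
Closure of {Cost}: Cost → Weight applies, adding Weight. So (Cost)⁺ = {Cost, Weight}.
The closure contains neither all of Part1 = {Cost, SName} nor all of Part2 = {Cost, SuppID, PName, Color, SCity, Weight}, so the common attributes are not a superkey of either fragment. The join is lossy.

No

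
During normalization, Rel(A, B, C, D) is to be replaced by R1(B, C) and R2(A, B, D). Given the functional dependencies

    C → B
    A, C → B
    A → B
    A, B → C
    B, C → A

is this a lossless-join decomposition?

Common attributes: R1 ∩ R2 = {B}.
No dependency enlarges {B}, so (B)⁺ = {B}.
The closure contains neither all of R1 = {B, C} nor all of R2 = {A, B, D}, so the common attributes are not a superkey of either fragment. The join is lossy.

No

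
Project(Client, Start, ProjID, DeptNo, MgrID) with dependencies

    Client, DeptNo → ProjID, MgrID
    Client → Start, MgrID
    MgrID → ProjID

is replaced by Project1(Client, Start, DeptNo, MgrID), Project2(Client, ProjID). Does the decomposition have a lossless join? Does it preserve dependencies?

Lossless test: (Client)⁺ = {Client, Start, ProjID, MgrID}, which contains all of one fragment — lossless.
Dependency preservation: the restricted closure of {MgrID} across the fragments never reaches {ProjID}, so MgrID → ProjID cannot be enforced without a join — not preserved.

lossless but not dependency-preserving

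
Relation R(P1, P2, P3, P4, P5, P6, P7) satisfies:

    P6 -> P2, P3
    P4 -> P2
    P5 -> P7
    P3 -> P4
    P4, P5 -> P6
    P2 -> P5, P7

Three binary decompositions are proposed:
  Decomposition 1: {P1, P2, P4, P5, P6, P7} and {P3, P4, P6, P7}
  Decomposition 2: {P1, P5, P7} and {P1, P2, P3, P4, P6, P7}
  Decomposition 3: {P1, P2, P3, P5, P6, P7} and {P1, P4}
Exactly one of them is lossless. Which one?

Decomposition 1

Decomposition 1: common = {P4, P6, P7}, closure = {P2, P3, P4, P5, P6, P7} → lossless.
Decomposition 2: common = {P1, P7}, closure = {P1, P7} → lossy.
Decomposition 3: common = {P1}, closure = {P1} → lossy.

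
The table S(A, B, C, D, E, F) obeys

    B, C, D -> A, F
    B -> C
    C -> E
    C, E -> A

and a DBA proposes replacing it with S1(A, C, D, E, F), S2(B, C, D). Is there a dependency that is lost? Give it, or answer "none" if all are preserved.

B, C, D -> A, F

Check B, C, D → A, F: no single fragment contains all of {A, B, C, D, F}, and the restricted closure of {B, C, D} across the fragments never reaches {A, F}.
B → C is preserved.
C → E is preserved.
C, E → A is preserved.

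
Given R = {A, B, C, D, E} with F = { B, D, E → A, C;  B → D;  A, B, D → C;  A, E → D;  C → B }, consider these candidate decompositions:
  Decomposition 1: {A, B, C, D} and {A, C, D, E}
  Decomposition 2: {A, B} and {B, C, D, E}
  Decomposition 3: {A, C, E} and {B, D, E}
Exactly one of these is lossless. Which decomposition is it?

Decomposition 1

Decomposition 1: common = {A, C, D}, closure = {A, B, C, D} → lossless.
Decomposition 2: common = {B}, closure = {B, D} → lossy.
Decomposition 3: common = {E}, closure = {E} → lossy.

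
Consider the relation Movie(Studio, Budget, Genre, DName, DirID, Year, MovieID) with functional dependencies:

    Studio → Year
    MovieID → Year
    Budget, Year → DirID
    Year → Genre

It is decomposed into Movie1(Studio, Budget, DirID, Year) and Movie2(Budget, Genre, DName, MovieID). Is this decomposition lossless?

No

Common attributes: Movie1 ∩ Movie2 = {Budget}.
No dependency enlarges {Budget}, so (Budget)⁺ = {Budget}.
The closure contains neither all of Movie1 = {Studio, Budget, DirID, Year} nor all of Movie2 = {Budget, Genre, DName, MovieID}, so the common attributes are not a superkey of either fragment. The join is lossy.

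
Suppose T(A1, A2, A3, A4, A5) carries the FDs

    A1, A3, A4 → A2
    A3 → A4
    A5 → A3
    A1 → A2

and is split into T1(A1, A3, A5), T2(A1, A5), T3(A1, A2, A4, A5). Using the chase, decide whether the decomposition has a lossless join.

Yes

Chase test. Columns are A1, A2, A3, A4, A5; row i has aⱼ where attribute j ∈ Ti, else bᵢⱼ.
Initial tableau (one row per fragment):
  row 1: a1 b12 a3 b14 a5
  row 2: a1 b22 b23 b24 a5
  row 3: a1 a2 b33 a4 a5
Rows 1 and 2 agree on A5; apply A5→A3 and equate their A3 entries.
Rows 1 and 3 agree on A5; apply A5→A3 and equate their A3 entries.
Rows 1 and 2 agree on A1; apply A1→A2 and equate their A2 entries.
Rows 1 and 3 agree on A1; apply A1→A2 and equate their A2 entries.
Rows 1 and 2 agree on A3; apply A3→A4 and equate their A4 entries.
Rows 1 and 3 agree on A3; apply A3→A4 and equate their A4 entries.
Row 1 is now all distinguished symbols — the join is lossless.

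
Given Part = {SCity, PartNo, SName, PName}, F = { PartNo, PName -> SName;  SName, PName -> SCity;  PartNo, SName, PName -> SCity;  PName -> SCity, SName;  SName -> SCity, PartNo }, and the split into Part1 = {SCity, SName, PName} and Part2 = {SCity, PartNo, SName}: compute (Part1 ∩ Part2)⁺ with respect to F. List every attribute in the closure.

Part1 ∩ Part2 = {SCity, SName}.
SName → SCity, PartNo applies, adding PartNo
Closure: {SCity, PartNo, SName}.

SCity, PartNo, SName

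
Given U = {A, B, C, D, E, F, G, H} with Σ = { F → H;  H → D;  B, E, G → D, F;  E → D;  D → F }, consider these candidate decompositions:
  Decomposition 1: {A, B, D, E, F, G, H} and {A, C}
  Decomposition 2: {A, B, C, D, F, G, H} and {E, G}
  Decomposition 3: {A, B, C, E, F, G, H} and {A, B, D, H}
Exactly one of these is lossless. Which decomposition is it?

Decomposition 3

Decomposition 1: common = {A}, closure = {A} → lossy.
Decomposition 2: common = {G}, closure = {G} → lossy.
Decomposition 3: common = {A, B, H}, closure = {A, B, D, F, H} → lossless.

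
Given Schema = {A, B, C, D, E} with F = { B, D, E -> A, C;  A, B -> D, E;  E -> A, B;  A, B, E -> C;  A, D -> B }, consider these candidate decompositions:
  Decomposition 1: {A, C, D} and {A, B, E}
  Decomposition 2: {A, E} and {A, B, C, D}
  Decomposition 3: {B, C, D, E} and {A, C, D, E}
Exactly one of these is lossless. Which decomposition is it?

Decomposition 3

Decomposition 1: common = {A}, closure = {A} → lossy.
Decomposition 2: common = {A}, closure = {A} → lossy.
Decomposition 3: common = {C, D, E}, closure = {A, B, C, D, E} → lossless.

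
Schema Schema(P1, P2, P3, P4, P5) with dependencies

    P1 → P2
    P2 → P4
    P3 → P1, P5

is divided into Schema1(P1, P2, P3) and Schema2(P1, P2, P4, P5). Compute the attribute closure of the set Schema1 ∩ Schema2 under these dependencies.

P1, P2, P4

Schema1 ∩ Schema2 = {P1, P2}.
P2 → P4 applies, adding P4
Closure: {P1, P2, P4}.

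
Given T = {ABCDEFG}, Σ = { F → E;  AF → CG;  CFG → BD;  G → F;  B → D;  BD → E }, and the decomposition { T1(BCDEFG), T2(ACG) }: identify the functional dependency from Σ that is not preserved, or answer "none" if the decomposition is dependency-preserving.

AF → CG

Check AF → CG: no single fragment contains all of {ACFG}, and the restricted closure of {AF} across the fragments never reaches {CG}.
F → E is preserved.
CFG → BD is preserved.
G → F is preserved.
B → D is preserved.
BD → E is preserved.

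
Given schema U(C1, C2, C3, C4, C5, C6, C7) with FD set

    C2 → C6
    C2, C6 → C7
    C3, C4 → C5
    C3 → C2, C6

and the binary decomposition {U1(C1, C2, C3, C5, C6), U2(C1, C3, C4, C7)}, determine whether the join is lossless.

Common attributes: U1 ∩ U2 = {C1, C3}.
Closure of {C1, C3}: C3 → C2, C6 applies, adding C2, C6; C2, C6 → C7 applies, adding C7. So (C1, C3)⁺ = {C1, C2, C3, C6, C7}.
The closure contains neither all of U1 = {C1, C2, C3, C5, C6} nor all of U2 = {C1, C3, C4, C7}, so the common attributes are not a superkey of either fragment. The join is lossy.

No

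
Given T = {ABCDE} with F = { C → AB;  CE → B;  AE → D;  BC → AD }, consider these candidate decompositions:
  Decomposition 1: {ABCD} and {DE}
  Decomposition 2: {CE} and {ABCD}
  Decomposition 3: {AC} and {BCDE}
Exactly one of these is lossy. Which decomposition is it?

Decomposition 1: common = {D}, closure = {D} → lossy.
Decomposition 2: common = {C}, closure = {ABCD} → lossless.
Decomposition 3: common = {C}, closure = {ABCD} → lossless.

Decomposition 1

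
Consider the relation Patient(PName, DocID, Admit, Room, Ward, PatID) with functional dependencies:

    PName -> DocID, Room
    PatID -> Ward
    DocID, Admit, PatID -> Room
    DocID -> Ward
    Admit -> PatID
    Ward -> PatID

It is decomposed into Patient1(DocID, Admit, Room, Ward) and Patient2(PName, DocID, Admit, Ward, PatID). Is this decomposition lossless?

Common attributes: Patient1 ∩ Patient2 = {DocID, Admit, Ward}.
Closure of {DocID, Admit, Ward}: Admit → PatID applies, adding PatID; DocID, Admit, PatID → Room applies, adding Room. So (DocID, Admit, Ward)⁺ = {DocID, Admit, Room, Ward, PatID}.
This closure contains every attribute of Patient1, so Patient1 ∩ Patient2 → Patient1. The join is lossless.

Yes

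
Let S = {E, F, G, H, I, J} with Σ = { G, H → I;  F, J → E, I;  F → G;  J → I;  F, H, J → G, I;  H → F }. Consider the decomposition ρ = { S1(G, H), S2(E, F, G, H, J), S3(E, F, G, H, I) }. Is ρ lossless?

Chase test. Columns are E, F, G, H, I, J; row i has aⱼ where attribute j ∈ Si, else bᵢⱼ.
Initial tableau (one row per fragment):
  row 1: b11 b12 a3 a4 b15 b16
  row 2: a1 a2 a3 a4 b25 a6
  row 3: a1 a2 a3 a4 a5 b36
Rows 1 and 2 agree on G, H; apply G, H→I and equate their I entries.
Rows 1 and 3 agree on G, H; apply G, H→I and equate their I entries.
Rows 1 and 2 agree on H; apply H→F and equate their F entries.
Row 2 is now all distinguished symbols — the join is lossless.

Yes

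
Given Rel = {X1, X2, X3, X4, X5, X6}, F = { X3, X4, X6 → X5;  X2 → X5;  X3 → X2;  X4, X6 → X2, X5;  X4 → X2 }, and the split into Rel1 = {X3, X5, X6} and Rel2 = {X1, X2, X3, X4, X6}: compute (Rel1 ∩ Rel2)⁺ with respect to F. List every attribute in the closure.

X2, X3, X5, X6

Rel1 ∩ Rel2 = {X3, X6}.
X3 → X2 applies, adding X2
X2 → X5 applies, adding X5
Closure: {X2, X3, X5, X6}.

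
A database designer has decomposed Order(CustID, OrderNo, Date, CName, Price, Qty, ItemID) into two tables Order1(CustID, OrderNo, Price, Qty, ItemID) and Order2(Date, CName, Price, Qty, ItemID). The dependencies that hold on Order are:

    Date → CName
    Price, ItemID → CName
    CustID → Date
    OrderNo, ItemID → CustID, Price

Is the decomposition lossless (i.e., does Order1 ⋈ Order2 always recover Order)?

Common attributes: Order1 ∩ Order2 = {Price, Qty, ItemID}.
Closure of {Price, Qty, ItemID}: Price, ItemID → CName applies, adding CName. So (Price, Qty, ItemID)⁺ = {CName, Price, Qty, ItemID}.
The closure contains neither all of Order1 = {CustID, OrderNo, Price, Qty, ItemID} nor all of Order2 = {Date, CName, Price, Qty, ItemID}, so the common attributes are not a superkey of either fragment. The join is lossy.

No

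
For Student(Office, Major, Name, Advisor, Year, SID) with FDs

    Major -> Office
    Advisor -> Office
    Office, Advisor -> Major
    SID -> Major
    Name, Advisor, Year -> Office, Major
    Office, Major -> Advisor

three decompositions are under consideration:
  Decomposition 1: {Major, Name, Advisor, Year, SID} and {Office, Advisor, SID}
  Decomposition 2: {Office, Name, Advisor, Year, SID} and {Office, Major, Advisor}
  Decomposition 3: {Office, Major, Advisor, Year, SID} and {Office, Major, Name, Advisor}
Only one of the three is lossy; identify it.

Decomposition 1: common = {Advisor, SID}, closure = {Office, Major, Advisor, SID} → lossless.
Decomposition 2: common = {Office, Advisor}, closure = {Office, Major, Advisor} → lossless.
Decomposition 3: common = {Office, Major, Advisor}, closure = {Office, Major, Advisor} → lossy.

Decomposition 3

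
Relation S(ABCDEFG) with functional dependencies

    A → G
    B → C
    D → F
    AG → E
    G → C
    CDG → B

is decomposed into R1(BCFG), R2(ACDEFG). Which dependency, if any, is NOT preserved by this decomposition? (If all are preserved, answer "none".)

CDG → B

Check CDG → B: no single fragment contains all of {BCDG}, and the restricted closure of {CDG} across the fragments never reaches {B}.
A → G is preserved.
B → C is preserved.
D → F is preserved.
AG → E is preserved.
G → C is preserved.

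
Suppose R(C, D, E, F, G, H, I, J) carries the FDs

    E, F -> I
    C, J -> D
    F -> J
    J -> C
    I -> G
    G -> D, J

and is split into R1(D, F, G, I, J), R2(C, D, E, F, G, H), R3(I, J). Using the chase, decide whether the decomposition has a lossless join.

No

Chase test. Columns are C, D, E, F, G, H, I, J; row i has aⱼ where attribute j ∈ Ri, else bᵢⱼ.
Initial tableau (one row per fragment):
  row 1: b11 a2 b13 a4 a5 b16 a7 a8
  row 2: a1 a2 a3 a4 a5 a6 b27 b28
  row 3: b31 b32 b33 b34 b35 b36 a7 a8
Rows 1 and 2 agree on F; apply F→J and equate their J entries.
Rows 1 and 2 agree on J; apply J→C and equate their C entries.
Rows 1 and 3 agree on J; apply J→C and equate their C entries.
Rows 1 and 3 agree on I; apply I→G and equate their G entries.
Rows 1 and 3 agree on G; apply G→D, J and equate their D, J entries.
No row becomes fully distinguished — the join is lossy.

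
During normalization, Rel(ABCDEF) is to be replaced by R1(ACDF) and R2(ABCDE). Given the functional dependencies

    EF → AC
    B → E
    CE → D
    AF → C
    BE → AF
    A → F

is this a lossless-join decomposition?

Common attributes: R1 ∩ R2 = {ACD}.
Closure of {ACD}: A → F applies, adding F. So (ACD)⁺ = {ACDF}.
This closure contains every attribute of R1, so R1 ∩ R2 → R1. The join is lossless.

Yes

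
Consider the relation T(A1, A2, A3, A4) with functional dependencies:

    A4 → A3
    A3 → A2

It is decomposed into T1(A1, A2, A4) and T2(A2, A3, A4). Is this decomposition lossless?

Common attributes: T1 ∩ T2 = {A2, A4}.
Closure of {A2, A4}: A4 → A3 applies, adding A3. So (A2, A4)⁺ = {A2, A3, A4}.
This closure contains every attribute of T2, so T1 ∩ T2 → T2. The join is lossless.

Yes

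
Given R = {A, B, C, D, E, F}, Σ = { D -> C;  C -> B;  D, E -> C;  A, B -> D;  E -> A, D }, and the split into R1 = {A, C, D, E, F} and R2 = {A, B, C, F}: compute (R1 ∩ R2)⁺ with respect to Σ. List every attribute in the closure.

A, B, C, D, F

R1 ∩ R2 = {A, C, F}.
C → B applies, adding B
A, B → D applies, adding D
Closure: {A, B, C, D, F}.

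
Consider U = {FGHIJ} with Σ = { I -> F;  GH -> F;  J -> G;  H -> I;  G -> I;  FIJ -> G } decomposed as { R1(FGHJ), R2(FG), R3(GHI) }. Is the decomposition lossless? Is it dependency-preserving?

lossless but not dependency-preserving

Lossless test (chase): Rows 1 and 3 agree on GH; apply GH→F and equate their F entries. Rows 1 and 3 agree on H; apply H→I and equate their I entries. Rows 1 and 2 agree on G; apply G→I and equate their I entries. Row 1 is now all distinguished symbols — the join is lossless.
Dependency preservation: the restricted closure of {I} across the fragments never reaches {F}, so I → F cannot be enforced without a join — not preserved.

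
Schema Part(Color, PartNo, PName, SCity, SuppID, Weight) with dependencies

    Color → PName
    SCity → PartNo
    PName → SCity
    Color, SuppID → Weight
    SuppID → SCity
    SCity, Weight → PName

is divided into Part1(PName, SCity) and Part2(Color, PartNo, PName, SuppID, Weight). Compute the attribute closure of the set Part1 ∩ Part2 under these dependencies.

PartNo, PName, SCity

Part1 ∩ Part2 = {PName}.
PName → SCity applies, adding SCity
SCity → PartNo applies, adding PartNo
Closure: {PartNo, PName, SCity}.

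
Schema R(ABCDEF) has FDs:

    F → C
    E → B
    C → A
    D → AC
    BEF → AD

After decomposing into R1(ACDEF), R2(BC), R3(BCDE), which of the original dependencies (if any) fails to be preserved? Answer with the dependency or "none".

none

F → C lies within R1.
E → B lies within R3.
C → A lies within R1.
D → AC lies within R1.
BEF → AD: restricted closure across fragments reaches AD.
Every dependency is enforceable on the fragments, so the decomposition is dependency-preserving.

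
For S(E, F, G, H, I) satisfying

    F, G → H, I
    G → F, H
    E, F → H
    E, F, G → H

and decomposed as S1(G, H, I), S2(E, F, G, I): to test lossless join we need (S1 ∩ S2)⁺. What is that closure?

S1 ∩ S2 = {G, I}.
G → F, H applies, adding F, H
Closure: {F, G, H, I}.

F, G, H, I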